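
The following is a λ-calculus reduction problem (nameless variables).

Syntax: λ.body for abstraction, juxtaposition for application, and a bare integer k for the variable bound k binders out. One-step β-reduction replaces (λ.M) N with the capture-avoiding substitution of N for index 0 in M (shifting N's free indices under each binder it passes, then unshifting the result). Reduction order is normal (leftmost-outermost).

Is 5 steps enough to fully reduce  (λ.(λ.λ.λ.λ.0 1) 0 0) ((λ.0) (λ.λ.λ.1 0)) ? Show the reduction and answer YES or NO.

Answer: YES — reaches normal form λ.λ.0 1 in 3 ≤ 5 steps

Working:
  start: (λ.(λ.λ.λ.λ.0 1) 0 0) ((λ.0) (λ.λ.λ.1 0))
  [1] (λ.λ.λ.λ.0 1) ((λ.0) (λ.λ.λ.1 0)) ((λ.0) (λ.λ.λ.1 0))
  [2] (λ.λ.λ.0 1) ((λ.0) (λ.λ.λ.1 0))
  [3] λ.λ.0 1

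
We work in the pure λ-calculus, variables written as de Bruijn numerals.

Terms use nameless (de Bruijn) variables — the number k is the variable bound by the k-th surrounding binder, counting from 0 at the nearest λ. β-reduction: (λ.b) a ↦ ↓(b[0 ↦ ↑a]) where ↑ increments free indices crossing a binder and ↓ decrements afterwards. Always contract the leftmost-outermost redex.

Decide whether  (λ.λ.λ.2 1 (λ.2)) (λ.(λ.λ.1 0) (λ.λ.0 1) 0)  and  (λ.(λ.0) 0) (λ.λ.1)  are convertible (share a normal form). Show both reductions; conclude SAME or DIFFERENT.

Term A:
  start: (λ.λ.λ.2 1 (λ.2)) (λ.(λ.λ.1 0) (λ.λ.0 1) 0)
  [1] λ.λ.(λ.(λ.λ.1 0) (λ.λ.0 1) 0) 1 (λ.2)
  [2] λ.λ.(λ.λ.1 0) (λ.λ.0 1) 1 (λ.2)
  [3] λ.λ.(λ.(λ.λ.0 1) 0) 1 (λ.2)
  [4] λ.λ.(λ.λ.0 1) 1 (λ.2)
  [5] λ.λ.(λ.0 2) (λ.2)
  [6] λ.λ.(λ.2) 1
  [7] λ.λ.1

Term B:
  start: (λ.(λ.0) 0) (λ.λ.1)
  [1] (λ.0) (λ.λ.1)
  [2] λ.λ.1

Answer: SAME — A ⇓ λ.λ.1, B ⇓ λ.λ.1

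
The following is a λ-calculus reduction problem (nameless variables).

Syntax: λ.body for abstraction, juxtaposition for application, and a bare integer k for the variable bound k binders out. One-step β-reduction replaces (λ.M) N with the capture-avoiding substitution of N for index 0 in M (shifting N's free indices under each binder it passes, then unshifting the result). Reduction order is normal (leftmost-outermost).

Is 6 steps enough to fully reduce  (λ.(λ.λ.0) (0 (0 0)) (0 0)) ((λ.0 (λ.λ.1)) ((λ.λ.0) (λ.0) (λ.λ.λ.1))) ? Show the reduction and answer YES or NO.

  start: (λ.(λ.λ.0) (0 (0 0)) (0 0)) ((λ.0 (λ.λ.1)) ((λ.λ.0) (λ.0) (λ.λ.λ.1)))
  →1  (λ.λ.0) ((λ.0 (λ.λ.1)) ((λ.λ.0) (λ.0) (λ.λ.λ.1)) ((λ.0 (λ.λ.1)) ((λ.λ.0) (λ.0) (λ.λ.λ.1)) ((λ.0 (λ.λ.1)) ((λ.λ.0) (λ.0) (λ.λ.λ.1))))) ((λ.0 (λ.λ.1)) ((λ.λ.0) (λ.0) (λ.λ.λ.1)) ((λ.0 (λ.λ.1)) ((λ.λ.0) (λ.0) (λ.λ.λ.1))))
  →2  (λ.0) ((λ.0 (λ.λ.1)) ((λ.λ.0) (λ.0) (λ.λ.λ.1)) ((λ.0 (λ.λ.1)) ((λ.λ.0) (λ.0) (λ.λ.λ.1))))
  →3  (λ.0 (λ.λ.1)) ((λ.λ.0) (λ.0) (λ.λ.λ.1)) ((λ.0 (λ.λ.1)) ((λ.λ.0) (λ.0) (λ.λ.λ.1)))
  →4  (λ.λ.0) (λ.0) (λ.λ.λ.1) (λ.λ.1) ((λ.0 (λ.λ.1)) ((λ.λ.0) (λ.0) (λ.λ.λ.1)))
  →5  (λ.0) (λ.λ.λ.1) (λ.λ.1) ((λ.0 (λ.λ.1)) ((λ.λ.0) (λ.0) (λ.λ.λ.1)))
  →6  (λ.λ.λ.1) (λ.λ.1) ((λ.0 (λ.λ.1)) ((λ.λ.0) (λ.0) (λ.λ.λ.1)))

Answer: NO — after 6 steps the term is (λ.λ.λ.1) (λ.λ.1) ((λ.0 (λ.λ.1)) ((λ.λ.0) (λ.0) (λ.λ.λ.1))), not yet normal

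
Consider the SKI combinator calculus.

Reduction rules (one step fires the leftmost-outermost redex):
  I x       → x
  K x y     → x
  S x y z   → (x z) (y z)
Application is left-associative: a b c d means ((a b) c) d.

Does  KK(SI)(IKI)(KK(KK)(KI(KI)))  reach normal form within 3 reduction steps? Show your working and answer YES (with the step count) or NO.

  start: KK(SI)(IKI)(KK(KK)(KI(KI)))
  →1  K(IKI)(KK(KK)(KI(KI)))
  →2  IKI
  →3  KI

Answer: YES — reaches normal form KI in 3 ≤ 3 steps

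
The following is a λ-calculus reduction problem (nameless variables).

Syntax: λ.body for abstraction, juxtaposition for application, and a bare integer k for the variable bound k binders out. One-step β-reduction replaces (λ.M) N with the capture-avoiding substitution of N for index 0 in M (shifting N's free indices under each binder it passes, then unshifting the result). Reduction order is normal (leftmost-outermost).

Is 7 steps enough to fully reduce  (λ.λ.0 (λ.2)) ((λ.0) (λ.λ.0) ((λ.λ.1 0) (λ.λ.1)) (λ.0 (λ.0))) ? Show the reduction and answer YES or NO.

Answer: YES — reaches normal form λ.0 (λ.λ.0 (λ.0)) in 4 ≤ 7 steps

Working:
  start: (λ.λ.0 (λ.2)) ((λ.0) (λ.λ.0) ((λ.λ.1 0) (λ.λ.1)) (λ.0 (λ.0)))
  [1] λ.0 (λ.(λ.0) (λ.λ.0) ((λ.λ.1 0) (λ.λ.1)) (λ.0 (λ.0)))
  [2] λ.0 (λ.(λ.λ.0) ((λ.λ.1 0) (λ.λ.1)) (λ.0 (λ.0)))
  [3] λ.0 (λ.(λ.0) (λ.0 (λ.0)))
  [4] λ.0 (λ.λ.0 (λ.0))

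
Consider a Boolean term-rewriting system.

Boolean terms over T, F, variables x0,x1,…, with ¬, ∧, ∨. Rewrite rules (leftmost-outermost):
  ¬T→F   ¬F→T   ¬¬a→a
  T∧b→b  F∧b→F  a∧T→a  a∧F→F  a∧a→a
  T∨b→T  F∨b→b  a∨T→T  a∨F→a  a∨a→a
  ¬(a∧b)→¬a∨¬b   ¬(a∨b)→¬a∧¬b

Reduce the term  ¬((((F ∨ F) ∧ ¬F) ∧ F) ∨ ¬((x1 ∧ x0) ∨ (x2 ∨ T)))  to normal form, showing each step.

  start: ¬((((F ∨ F) ∧ ¬F) ∧ F) ∨ ¬((x1 ∧ x0) ∨ (x2 ∨ T)))
  →1  ¬(((F ∨ F) ∧ ¬F) ∧ F) ∧ ¬¬((x1 ∧ x0) ∨ (x2 ∨ T))
  →2  (¬((F ∨ F) ∧ ¬F) ∨ ¬F) ∧ ¬¬((x1 ∧ x0) ∨ (x2 ∨ T))
  →3  ((¬(F ∨ F) ∨ ¬¬F) ∨ ¬F) ∧ ¬¬((x1 ∧ x0) ∨ (x2 ∨ T))
  →4  (((¬F ∧ ¬F) ∨ ¬¬F) ∨ ¬F) ∧ ¬¬((x1 ∧ x0) ∨ (x2 ∨ T))
  →5  ((¬F ∨ ¬¬F) ∨ ¬F) ∧ ¬¬((x1 ∧ x0) ∨ (x2 ∨ T))
  →6  ((T ∨ ¬¬F) ∨ ¬F) ∧ ¬¬((x1 ∧ x0) ∨ (x2 ∨ T))
  →7  (T ∨ ¬F) ∧ ¬¬((x1 ∧ x0) ∨ (x2 ∨ T))
  →8  T ∧ ¬¬((x1 ∧ x0) ∨ (x2 ∨ T))
  →9  ¬¬((x1 ∧ x0) ∨ (x2 ∨ T))
  →10  (x1 ∧ x0) ∨ (x2 ∨ T)
  →11  (x1 ∧ x0) ∨ T
  →12  T

Answer: normal form = T  (in 12 steps)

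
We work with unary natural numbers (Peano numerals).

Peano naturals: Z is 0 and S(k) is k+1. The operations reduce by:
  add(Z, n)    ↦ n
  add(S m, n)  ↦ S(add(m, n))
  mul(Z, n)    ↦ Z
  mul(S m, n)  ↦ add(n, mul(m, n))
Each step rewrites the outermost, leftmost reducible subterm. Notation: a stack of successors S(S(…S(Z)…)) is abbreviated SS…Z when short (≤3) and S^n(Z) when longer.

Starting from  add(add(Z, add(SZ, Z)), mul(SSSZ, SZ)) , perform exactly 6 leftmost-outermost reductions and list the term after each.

  start: add(add(Z, add(SZ, Z)), mul(SSSZ, SZ))
  [1] add(add(SZ, Z), mul(SSSZ, SZ))
  [2] add(S(add(Z, Z)), mul(SSSZ, SZ))
  [3] S(add(add(Z, Z), mul(SSSZ, SZ)))
  [4] S(add(Z, mul(SSSZ, SZ)))
  [5] S(mul(SSSZ, SZ))
  [6] S(add(SZ, mul(SSZ, SZ)))

Answer: after 6 steps: S(add(SZ, mul(SSZ, SZ)))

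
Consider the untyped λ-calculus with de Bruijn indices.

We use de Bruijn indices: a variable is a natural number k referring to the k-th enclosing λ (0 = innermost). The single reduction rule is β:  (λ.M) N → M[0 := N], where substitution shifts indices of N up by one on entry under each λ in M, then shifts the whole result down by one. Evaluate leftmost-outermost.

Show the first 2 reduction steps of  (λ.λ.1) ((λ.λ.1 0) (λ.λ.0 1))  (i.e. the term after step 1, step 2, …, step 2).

  start: (λ.λ.1) ((λ.λ.1 0) (λ.λ.0 1))
  [1] λ.(λ.λ.1 0) (λ.λ.0 1)
  [2] λ.λ.(λ.λ.0 1) 0

Answer: after 2 steps: λ.λ.(λ.λ.0 1) 0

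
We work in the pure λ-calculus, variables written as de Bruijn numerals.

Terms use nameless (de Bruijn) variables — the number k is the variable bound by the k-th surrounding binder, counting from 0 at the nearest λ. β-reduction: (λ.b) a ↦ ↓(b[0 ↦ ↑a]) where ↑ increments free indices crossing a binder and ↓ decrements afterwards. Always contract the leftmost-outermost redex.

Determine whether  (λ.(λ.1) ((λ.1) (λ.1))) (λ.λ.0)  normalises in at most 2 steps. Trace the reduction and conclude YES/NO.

  start: (λ.(λ.1) ((λ.1) (λ.1))) (λ.λ.0)
  →1  (λ.λ.λ.0) ((λ.λ.λ.0) (λ.λ.λ.0))
  →2  λ.λ.0

Answer: YES — reaches normal form λ.λ.0 in 2 ≤ 2 steps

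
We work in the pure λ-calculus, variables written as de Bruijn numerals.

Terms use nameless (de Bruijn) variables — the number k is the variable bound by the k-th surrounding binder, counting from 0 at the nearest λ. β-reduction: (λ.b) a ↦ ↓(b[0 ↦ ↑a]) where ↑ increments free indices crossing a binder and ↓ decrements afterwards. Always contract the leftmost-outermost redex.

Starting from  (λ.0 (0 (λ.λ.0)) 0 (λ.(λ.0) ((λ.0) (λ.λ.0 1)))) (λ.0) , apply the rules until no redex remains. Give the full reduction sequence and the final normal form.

Answer: normal form = λ.λ.λ.0 1  (in 7 steps)

Derivation:
  start: (λ.0 (0 (λ.λ.0)) 0 (λ.(λ.0) ((λ.0) (λ.λ.0 1)))) (λ.0)
  [1] (λ.0) ((λ.0) (λ.λ.0)) (λ.0) (λ.(λ.0) ((λ.0) (λ.λ.0 1)))
  [2] (λ.0) (λ.λ.0) (λ.0) (λ.(λ.0) ((λ.0) (λ.λ.0 1)))
  [3] (λ.λ.0) (λ.0) (λ.(λ.0) ((λ.0) (λ.λ.0 1)))
  [4] (λ.0) (λ.(λ.0) ((λ.0) (λ.λ.0 1)))
  [5] λ.(λ.0) ((λ.0) (λ.λ.0 1))
  [6] λ.(λ.0) (λ.λ.0 1)
  [7] λ.λ.λ.0 1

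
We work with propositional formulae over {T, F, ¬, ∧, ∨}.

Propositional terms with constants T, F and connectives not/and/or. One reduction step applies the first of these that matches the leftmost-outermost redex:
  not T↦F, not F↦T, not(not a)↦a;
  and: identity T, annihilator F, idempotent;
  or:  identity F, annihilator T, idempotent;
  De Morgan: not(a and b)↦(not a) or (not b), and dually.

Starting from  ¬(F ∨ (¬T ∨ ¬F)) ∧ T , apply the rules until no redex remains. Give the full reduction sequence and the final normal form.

  start: ¬(F ∨ (¬T ∨ ¬F)) ∧ T
  →1  ¬(F ∨ (¬T ∨ ¬F))
  →2  ¬F ∧ ¬(¬T ∨ ¬F)
  →3  T ∧ ¬(¬T ∨ ¬F)
  →4  ¬(¬T ∨ ¬F)
  →5  ¬¬T ∧ ¬¬F
  →6  T ∧ ¬¬F
  →7  ¬¬F
  →8  F

Answer: normal form = F  (in 8 steps)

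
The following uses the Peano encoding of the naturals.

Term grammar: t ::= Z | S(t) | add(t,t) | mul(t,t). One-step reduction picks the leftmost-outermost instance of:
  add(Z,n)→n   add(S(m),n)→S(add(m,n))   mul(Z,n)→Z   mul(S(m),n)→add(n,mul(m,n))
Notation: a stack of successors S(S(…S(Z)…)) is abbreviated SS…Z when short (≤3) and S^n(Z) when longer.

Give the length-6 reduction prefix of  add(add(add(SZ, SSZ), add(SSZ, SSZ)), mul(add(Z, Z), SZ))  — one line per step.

  start: add(add(add(SZ, SSZ), add(SSZ, SSZ)), mul(add(Z, Z), SZ))
  step 1: add(add(S(add(Z, SSZ)), add(SSZ, SSZ)), mul(add(Z, Z), SZ))
  step 2: add(S(add(add(Z, SSZ), add(SSZ, SSZ))), mul(add(Z, Z), SZ))
  step 3: S(add(add(add(Z, SSZ), add(SSZ, SSZ)), mul(add(Z, Z), SZ)))
  step 4: S(add(add(SSZ, add(SSZ, SSZ)), mul(add(Z, Z), SZ)))
  step 5: S(add(S(add(SZ, add(SSZ, SSZ))), mul(add(Z, Z), SZ)))
  step 6: S(S(add(add(SZ, add(SSZ, SSZ)), mul(add(Z, Z), SZ))))

Answer: after 6 steps: S(S(add(add(SZ, add(SSZ, SSZ)), mul(add(Z, Z), SZ))))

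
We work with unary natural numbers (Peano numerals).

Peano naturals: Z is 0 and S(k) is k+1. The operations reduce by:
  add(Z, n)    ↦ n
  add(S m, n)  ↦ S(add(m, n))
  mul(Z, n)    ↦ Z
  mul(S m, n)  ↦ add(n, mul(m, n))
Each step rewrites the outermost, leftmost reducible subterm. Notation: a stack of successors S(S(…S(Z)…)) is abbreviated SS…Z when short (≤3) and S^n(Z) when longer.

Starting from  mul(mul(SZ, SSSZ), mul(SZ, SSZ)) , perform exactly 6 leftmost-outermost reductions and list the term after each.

Answer: after 6 steps: S(add(add(SZ, mul(Z, SSZ)), mul(add(SSZ, mul(Z, SSSZ)), mul(SZ, SSZ))))

Reduction:
  start: mul(mul(SZ, SSSZ), mul(SZ, SSZ))
  [1] mul(add(SSSZ, mul(Z, SSSZ)), mul(SZ, SSZ))
  [2] mul(S(add(SSZ, mul(Z, SSSZ))), mul(SZ, SSZ))
  [3] add(mul(SZ, SSZ), mul(add(SSZ, mul(Z, SSSZ)), mul(SZ, SSZ)))
  [4] add(add(SSZ, mul(Z, SSZ)), mul(add(SSZ, mul(Z, SSSZ)), mul(SZ, SSZ)))
  [5] add(S(add(SZ, mul(Z, SSZ))), mul(add(SSZ, mul(Z, SSSZ)), mul(SZ, SSZ)))
  [6] S(add(add(SZ, mul(Z, SSZ)), mul(add(SSZ, mul(Z, SSSZ)), mul(SZ, SSZ))))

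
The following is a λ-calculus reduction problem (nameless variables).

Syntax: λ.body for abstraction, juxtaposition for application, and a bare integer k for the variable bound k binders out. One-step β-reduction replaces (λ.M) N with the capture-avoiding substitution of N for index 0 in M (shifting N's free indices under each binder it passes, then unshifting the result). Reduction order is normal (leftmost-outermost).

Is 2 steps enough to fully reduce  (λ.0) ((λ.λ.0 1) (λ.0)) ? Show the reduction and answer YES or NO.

Answer: YES — reaches normal form λ.0 (λ.0) in 2 ≤ 2 steps

Reduction:
  start: (λ.0) ((λ.λ.0 1) (λ.0))
  step 1: (λ.λ.0 1) (λ.0)
  step 2: λ.0 (λ.0)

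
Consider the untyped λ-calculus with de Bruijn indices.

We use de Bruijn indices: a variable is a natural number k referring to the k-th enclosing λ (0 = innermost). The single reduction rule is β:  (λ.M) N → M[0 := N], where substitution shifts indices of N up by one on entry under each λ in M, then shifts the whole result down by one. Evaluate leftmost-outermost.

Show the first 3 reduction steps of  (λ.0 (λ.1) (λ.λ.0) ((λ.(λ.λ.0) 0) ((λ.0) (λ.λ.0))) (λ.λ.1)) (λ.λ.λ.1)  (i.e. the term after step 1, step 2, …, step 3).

Answer: after 3 steps: (λ.λ.λ.0) ((λ.(λ.λ.0) 0) ((λ.0) (λ.λ.0))) (λ.λ.1)

Derivation:
  start: (λ.0 (λ.1) (λ.λ.0) ((λ.(λ.λ.0) 0) ((λ.0) (λ.λ.0))) (λ.λ.1)) (λ.λ.λ.1)
  [1] (λ.λ.λ.1) (λ.λ.λ.λ.1) (λ.λ.0) ((λ.(λ.λ.0) 0) ((λ.0) (λ.λ.0))) (λ.λ.1)
  [2] (λ.λ.1) (λ.λ.0) ((λ.(λ.λ.0) 0) ((λ.0) (λ.λ.0))) (λ.λ.1)
  [3] (λ.λ.λ.0) ((λ.(λ.λ.0) 0) ((λ.0) (λ.λ.0))) (λ.λ.1)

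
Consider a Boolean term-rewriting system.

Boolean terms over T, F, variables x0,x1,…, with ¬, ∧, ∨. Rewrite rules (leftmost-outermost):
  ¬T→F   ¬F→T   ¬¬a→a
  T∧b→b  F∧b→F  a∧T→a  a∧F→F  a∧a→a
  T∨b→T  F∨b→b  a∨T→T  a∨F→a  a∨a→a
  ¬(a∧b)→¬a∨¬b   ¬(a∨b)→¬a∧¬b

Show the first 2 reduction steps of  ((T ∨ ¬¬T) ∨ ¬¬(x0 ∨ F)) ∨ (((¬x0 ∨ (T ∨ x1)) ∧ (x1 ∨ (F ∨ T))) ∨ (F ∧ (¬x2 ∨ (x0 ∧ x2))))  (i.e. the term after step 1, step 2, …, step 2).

Answer: after 2 steps: T ∨ (((¬x0 ∨ (T ∨ x1)) ∧ (x1 ∨ (F ∨ T))) ∨ (F ∧ (¬x2 ∨ (x0 ∧ x2))))

Working:
  start: ((T ∨ ¬¬T) ∨ ¬¬(x0 ∨ F)) ∨ (((¬x0 ∨ (T ∨ x1)) ∧ (x1 ∨ (F ∨ T))) ∨ (F ∧ (¬x2 ∨ (x0 ∧ x2))))
  [1] (T ∨ ¬¬(x0 ∨ F)) ∨ (((¬x0 ∨ (T ∨ x1)) ∧ (x1 ∨ (F ∨ T))) ∨ (F ∧ (¬x2 ∨ (x0 ∧ x2))))
  [2] T ∨ (((¬x0 ∨ (T ∨ x1)) ∧ (x1 ∨ (F ∨ T))) ∨ (F ∧ (¬x2 ∨ (x0 ∧ x2))))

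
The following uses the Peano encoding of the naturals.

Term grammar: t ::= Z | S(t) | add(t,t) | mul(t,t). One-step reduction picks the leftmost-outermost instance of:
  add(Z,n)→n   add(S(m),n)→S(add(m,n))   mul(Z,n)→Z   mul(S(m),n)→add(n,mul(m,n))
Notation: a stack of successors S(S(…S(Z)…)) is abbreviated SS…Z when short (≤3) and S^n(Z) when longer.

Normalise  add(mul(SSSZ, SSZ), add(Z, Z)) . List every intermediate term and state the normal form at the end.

Answer: normal form = S^6(Z)  (in 21 steps)

Reduction:
  start: add(mul(SSSZ, SSZ), add(Z, Z))
  step 1: add(add(SSZ, mul(SSZ, SSZ)), add(Z, Z))
  step 2: add(S(add(SZ, mul(SSZ, SSZ))), add(Z, Z))
  step 3: S(add(add(SZ, mul(SSZ, SSZ)), add(Z, Z)))
  step 4: S(add(S(add(Z, mul(SSZ, SSZ))), add(Z, Z)))
  step 5: S(S(add(add(Z, mul(SSZ, SSZ)), add(Z, Z))))
  step 6: S(S(add(mul(SSZ, SSZ), add(Z, Z))))
  step 7: S(S(add(add(SSZ, mul(SZ, SSZ)), add(Z, Z))))
  step 8: S(S(add(S(add(SZ, mul(SZ, SSZ))), add(Z, Z))))
  step 9: S(S(S(add(add(SZ, mul(SZ, SSZ)), add(Z, Z)))))
  step 10: S(S(S(add(S(add(Z, mul(SZ, SSZ))), add(Z, Z)))))
  step 11: S(S(S(S(add(add(Z, mul(SZ, SSZ)), add(Z, Z))))))
  step 12: S(S(S(S(add(mul(SZ, SSZ), add(Z, Z))))))
  step 13: S(S(S(S(add(add(SSZ, mul(Z, SSZ)), add(Z, Z))))))
  step 14: S(S(S(S(add(S(add(SZ, mul(Z, SSZ))), add(Z, Z))))))
  step 15: S(S(S(S(S(add(add(SZ, mul(Z, SSZ)), add(Z, Z)))))))
  step 16: S(S(S(S(S(add(S(add(Z, mul(Z, SSZ))), add(Z, Z)))))))
  step 17: S(S(S(S(S(S(add(add(Z, mul(Z, SSZ)), add(Z, Z))))))))
  step 18: S(S(S(S(S(S(add(mul(Z, SSZ), add(Z, Z))))))))
  step 19: S(S(S(S(S(S(add(Z, add(Z, Z))))))))
  step 20: S(S(S(S(S(S(add(Z, Z)))))))
  step 21: S^6(Z)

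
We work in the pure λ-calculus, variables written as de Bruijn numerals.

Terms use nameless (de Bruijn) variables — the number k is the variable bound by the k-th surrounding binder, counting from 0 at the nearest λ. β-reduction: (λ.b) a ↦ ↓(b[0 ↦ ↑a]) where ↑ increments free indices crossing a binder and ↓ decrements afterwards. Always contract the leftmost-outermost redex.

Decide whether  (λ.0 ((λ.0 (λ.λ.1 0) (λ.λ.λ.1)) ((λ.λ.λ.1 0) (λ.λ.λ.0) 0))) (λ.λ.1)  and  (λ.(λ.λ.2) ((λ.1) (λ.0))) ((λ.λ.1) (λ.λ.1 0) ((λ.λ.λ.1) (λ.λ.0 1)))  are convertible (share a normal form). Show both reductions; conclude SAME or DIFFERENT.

Answer: SAME — A ⇓ λ.λ.λ.1 0, B ⇓ λ.λ.λ.1 0

Derivation:
Term A:
  start: (λ.0 ((λ.0 (λ.λ.1 0) (λ.λ.λ.1)) ((λ.λ.λ.1 0) (λ.λ.λ.0) 0))) (λ.λ.1)
  →1  (λ.λ.1) ((λ.0 (λ.λ.1 0) (λ.λ.λ.1)) ((λ.λ.λ.1 0) (λ.λ.λ.0) (λ.λ.1)))
  →2  λ.(λ.0 (λ.λ.1 0) (λ.λ.λ.1)) ((λ.λ.λ.1 0) (λ.λ.λ.0) (λ.λ.1))
  →3  λ.(λ.λ.λ.1 0) (λ.λ.λ.0) (λ.λ.1) (λ.λ.1 0) (λ.λ.λ.1)
  →4  λ.(λ.λ.1 0) (λ.λ.1) (λ.λ.1 0) (λ.λ.λ.1)
  →5  λ.(λ.(λ.λ.1) 0) (λ.λ.1 0) (λ.λ.λ.1)
  →6  λ.(λ.λ.1) (λ.λ.1 0) (λ.λ.λ.1)
  →7  λ.(λ.λ.λ.1 0) (λ.λ.λ.1)
  →8  λ.λ.λ.1 0

Term B:
  start: (λ.(λ.λ.2) ((λ.1) (λ.0))) ((λ.λ.1) (λ.λ.1 0) ((λ.λ.λ.1) (λ.λ.0 1)))
  →1  (λ.λ.(λ.λ.1) (λ.λ.1 0) ((λ.λ.λ.1) (λ.λ.0 1))) ((λ.(λ.λ.1) (λ.λ.1 0) ((λ.λ.λ.1) (λ.λ.0 1))) (λ.0))
  →2  λ.(λ.λ.1) (λ.λ.1 0) ((λ.λ.λ.1) (λ.λ.0 1))
  →3  λ.(λ.λ.λ.1 0) ((λ.λ.λ.1) (λ.λ.0 1))
  →4  λ.λ.λ.1 0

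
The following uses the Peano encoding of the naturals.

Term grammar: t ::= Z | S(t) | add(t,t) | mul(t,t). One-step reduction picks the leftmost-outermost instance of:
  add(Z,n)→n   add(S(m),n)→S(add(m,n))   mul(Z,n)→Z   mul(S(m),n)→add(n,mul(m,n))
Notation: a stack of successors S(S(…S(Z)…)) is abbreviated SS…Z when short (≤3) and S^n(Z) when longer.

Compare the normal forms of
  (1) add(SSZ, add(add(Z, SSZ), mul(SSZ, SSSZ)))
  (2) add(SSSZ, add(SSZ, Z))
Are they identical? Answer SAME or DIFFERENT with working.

Answer: DIFFERENT — A ⇓ S^10(Z), B ⇓ S^5(Z)

Derivation:
Term A:
  start: add(SSZ, add(add(Z, SSZ), mul(SSZ, SSSZ)))
  [1] S(add(SZ, add(add(Z, SSZ), mul(SSZ, SSSZ))))
  [2] S(S(add(Z, add(add(Z, SSZ), mul(SSZ, SSSZ)))))
  [3] S(S(add(add(Z, SSZ), mul(SSZ, SSSZ))))
  [4] S(S(add(SSZ, mul(SSZ, SSSZ))))
  [5] S(S(S(add(SZ, mul(SSZ, SSSZ)))))
  [6] S(S(S(S(add(Z, mul(SSZ, SSSZ))))))
  [7] S(S(S(S(mul(SSZ, SSSZ)))))
  [8] S(S(S(S(add(SSSZ, mul(SZ, SSSZ))))))
  [9] S(S(S(S(S(add(SSZ, mul(SZ, SSSZ)))))))
  [10] S(S(S(S(S(S(add(SZ, mul(SZ, SSSZ))))))))
  [11] S(S(S(S(S(S(S(add(Z, mul(SZ, SSSZ)))))))))
  [12] S(S(S(S(S(S(S(mul(SZ, SSSZ))))))))
  [13] S(S(S(S(S(S(S(add(SSSZ, mul(Z, SSSZ)))))))))
  [14] S(S(S(S(S(S(S(S(add(SSZ, mul(Z, SSSZ))))))))))
  [15] S(S(S(S(S(S(S(S(S(add(SZ, mul(Z, SSSZ)))))))))))
  [16] S(S(S(S(S(S(S(S(S(S(add(Z, mul(Z, SSSZ))))))))))))
  [17] S(S(S(S(S(S(S(S(S(S(mul(Z, SSSZ)))))))))))
  [18] S^10(Z)

Term B:
  start: add(SSSZ, add(SSZ, Z))
  [1] S(add(SSZ, add(SSZ, Z)))
  [2] S(S(add(SZ, add(SSZ, Z))))
  [3] S(S(S(add(Z, add(SSZ, Z)))))
  [4] S(S(S(add(SSZ, Z))))
  [5] S(S(S(S(add(SZ, Z)))))
  [6] S(S(S(S(S(add(Z, Z))))))
  [7] S^5(Z)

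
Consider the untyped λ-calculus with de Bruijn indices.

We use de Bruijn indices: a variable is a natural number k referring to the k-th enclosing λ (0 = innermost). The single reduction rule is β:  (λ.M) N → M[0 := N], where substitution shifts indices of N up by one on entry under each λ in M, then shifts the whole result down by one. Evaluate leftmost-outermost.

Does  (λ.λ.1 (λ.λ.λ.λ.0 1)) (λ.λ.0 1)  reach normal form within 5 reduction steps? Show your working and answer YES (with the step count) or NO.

Answer: YES — reaches normal form λ.λ.0 (λ.λ.λ.λ.0 1) in 2 ≤ 5 steps

Reduction:
  start: (λ.λ.1 (λ.λ.λ.λ.0 1)) (λ.λ.0 1)
  step 1: λ.(λ.λ.0 1) (λ.λ.λ.λ.0 1)
  step 2: λ.λ.0 (λ.λ.λ.λ.0 1)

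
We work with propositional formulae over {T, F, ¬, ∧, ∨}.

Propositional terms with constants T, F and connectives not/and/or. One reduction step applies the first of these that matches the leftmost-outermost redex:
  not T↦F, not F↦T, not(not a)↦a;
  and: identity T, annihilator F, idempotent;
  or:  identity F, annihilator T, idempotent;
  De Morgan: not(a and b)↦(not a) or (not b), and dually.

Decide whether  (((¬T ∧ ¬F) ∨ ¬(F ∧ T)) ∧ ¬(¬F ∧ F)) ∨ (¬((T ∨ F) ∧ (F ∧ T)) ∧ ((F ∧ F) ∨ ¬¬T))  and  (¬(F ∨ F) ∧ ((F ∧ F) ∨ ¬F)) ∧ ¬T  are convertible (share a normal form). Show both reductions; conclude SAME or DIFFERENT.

Answer: DIFFERENT — A ⇓ T, B ⇓ F

Reduction:
Term A:
  start: (((¬T ∧ ¬F) ∨ ¬(F ∧ T)) ∧ ¬(¬F ∧ F)) ∨ (¬((T ∨ F) ∧ (F ∧ T)) ∧ ((F ∧ F) ∨ ¬¬T))
  [1] (((F ∧ ¬F) ∨ ¬(F ∧ T)) ∧ ¬(¬F ∧ F)) ∨ (¬((T ∨ F) ∧ (F ∧ T)) ∧ ((F ∧ F) ∨ ¬¬T))
  [2] ((F ∨ ¬(F ∧ T)) ∧ ¬(¬F ∧ F)) ∨ (¬((T ∨ F) ∧ (F ∧ T)) ∧ ((F ∧ F) ∨ ¬¬T))
  [3] (¬(F ∧ T) ∧ ¬(¬F ∧ F)) ∨ (¬((T ∨ F) ∧ (F ∧ T)) ∧ ((F ∧ F) ∨ ¬¬T))
  [4] ((¬F ∨ ¬T) ∧ ¬(¬F ∧ F)) ∨ (¬((T ∨ F) ∧ (F ∧ T)) ∧ ((F ∧ F) ∨ ¬¬T))
  [5] ((T ∨ ¬T) ∧ ¬(¬F ∧ F)) ∨ (¬((T ∨ F) ∧ (F ∧ T)) ∧ ((F ∧ F) ∨ ¬¬T))
  [6] (T ∧ ¬(¬F ∧ F)) ∨ (¬((T ∨ F) ∧ (F ∧ T)) ∧ ((F ∧ F) ∨ ¬¬T))
  [7] ¬(¬F ∧ F) ∨ (¬((T ∨ F) ∧ (F ∧ T)) ∧ ((F ∧ F) ∨ ¬¬T))
  [8] (¬¬F ∨ ¬F) ∨ (¬((T ∨ F) ∧ (F ∧ T)) ∧ ((F ∧ F) ∨ ¬¬T))
  [9] (F ∨ ¬F) ∨ (¬((T ∨ F) ∧ (F ∧ T)) ∧ ((F ∧ F) ∨ ¬¬T))
  [10] ¬F ∨ (¬((T ∨ F) ∧ (F ∧ T)) ∧ ((F ∧ F) ∨ ¬¬T))
  [11] T ∨ (¬((T ∨ F) ∧ (F ∧ T)) ∧ ((F ∧ F) ∨ ¬¬T))
  [12] T

Term B:
  start: (¬(F ∨ F) ∧ ((F ∧ F) ∨ ¬F)) ∧ ¬T
  [1] ((¬F ∧ ¬F) ∧ ((F ∧ F) ∨ ¬F)) ∧ ¬T
  [2] (¬F ∧ ((F ∧ F) ∨ ¬F)) ∧ ¬T
  [3] (T ∧ ((F ∧ F) ∨ ¬F)) ∧ ¬T
  [4] ((F ∧ F) ∨ ¬F) ∧ ¬T
  [5] (F ∨ ¬F) ∧ ¬T
  [6] ¬F ∧ ¬T
  [7] T ∧ ¬T
  [8] ¬T
  [9] F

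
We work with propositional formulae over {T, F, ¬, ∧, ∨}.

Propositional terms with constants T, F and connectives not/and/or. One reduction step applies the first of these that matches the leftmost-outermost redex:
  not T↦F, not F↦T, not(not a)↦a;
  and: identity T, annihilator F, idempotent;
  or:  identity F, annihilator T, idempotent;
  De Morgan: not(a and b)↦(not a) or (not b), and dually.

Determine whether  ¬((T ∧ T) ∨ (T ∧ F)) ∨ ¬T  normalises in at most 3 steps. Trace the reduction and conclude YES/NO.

Answer: NO — after 3 steps the term is (¬T ∧ ¬(T ∧ F)) ∨ ¬T, not yet normal

Derivation:
  start: ¬((T ∧ T) ∨ (T ∧ F)) ∨ ¬T
  [1] (¬(T ∧ T) ∧ ¬(T ∧ F)) ∨ ¬T
  [2] ((¬T ∨ ¬T) ∧ ¬(T ∧ F)) ∨ ¬T
  [3] (¬T ∧ ¬(T ∧ F)) ∨ ¬T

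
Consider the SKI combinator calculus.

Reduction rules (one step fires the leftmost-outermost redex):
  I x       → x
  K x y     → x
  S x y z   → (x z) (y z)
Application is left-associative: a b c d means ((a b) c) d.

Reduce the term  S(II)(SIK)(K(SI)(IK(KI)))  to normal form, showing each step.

Answer: normal form = SI(SI(K(SI)))  (in 8 steps)

Reduction:
  start: S(II)(SIK)(K(SI)(IK(KI)))
  →1  II(K(SI)(IK(KI)))(SIK(K(SI)(IK(KI))))
  →2  I(K(SI)(IK(KI)))(SIK(K(SI)(IK(KI))))
  →3  K(SI)(IK(KI))(SIK(K(SI)(IK(KI))))
  →4  SI(SIK(K(SI)(IK(KI))))
  →5  SI(I(K(SI)(IK(KI)))(K(K(SI)(IK(KI)))))
  →6  SI(K(SI)(IK(KI))(K(K(SI)(IK(KI)))))
  →7  SI(SI(K(K(SI)(IK(KI)))))
  →8  SI(SI(K(SI)))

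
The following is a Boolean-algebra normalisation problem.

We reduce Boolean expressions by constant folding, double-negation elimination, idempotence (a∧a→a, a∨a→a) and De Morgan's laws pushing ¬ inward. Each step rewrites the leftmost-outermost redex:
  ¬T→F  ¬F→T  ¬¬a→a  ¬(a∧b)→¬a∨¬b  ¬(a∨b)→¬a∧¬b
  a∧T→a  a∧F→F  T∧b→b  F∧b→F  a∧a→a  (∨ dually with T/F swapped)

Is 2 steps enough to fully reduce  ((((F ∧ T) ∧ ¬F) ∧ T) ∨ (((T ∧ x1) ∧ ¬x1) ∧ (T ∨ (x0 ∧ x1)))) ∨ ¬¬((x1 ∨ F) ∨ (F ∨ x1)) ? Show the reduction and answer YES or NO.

  start: ((((F ∧ T) ∧ ¬F) ∧ T) ∨ (((T ∧ x1) ∧ ¬x1) ∧ (T ∨ (x0 ∧ x1)))) ∨ ¬¬((x1 ∨ F) ∨ (F ∨ x1))
  [1] (((F ∧ T) ∧ ¬F) ∨ (((T ∧ x1) ∧ ¬x1) ∧ (T ∨ (x0 ∧ x1)))) ∨ ¬¬((x1 ∨ F) ∨ (F ∨ x1))
  [2] ((F ∧ ¬F) ∨ (((T ∧ x1) ∧ ¬x1) ∧ (T ∨ (x0 ∧ x1)))) ∨ ¬¬((x1 ∨ F) ∨ (F ∨ x1))

Answer: NO — after 2 steps the term is ((F ∧ ¬F) ∨ (((T ∧ x1) ∧ ¬x1) ∧ (T ∨ (x0 ∧ x1)))) ∨ ¬¬((x1 ∨ F) ∨ (F ∨ x1)), not yet normal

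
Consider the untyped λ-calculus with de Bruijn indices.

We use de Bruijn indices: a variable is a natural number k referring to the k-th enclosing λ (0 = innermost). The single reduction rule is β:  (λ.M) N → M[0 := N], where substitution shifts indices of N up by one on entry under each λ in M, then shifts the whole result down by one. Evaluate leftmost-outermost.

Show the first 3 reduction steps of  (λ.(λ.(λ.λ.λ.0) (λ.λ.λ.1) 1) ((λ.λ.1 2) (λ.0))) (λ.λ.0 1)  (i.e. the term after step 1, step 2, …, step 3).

  start: (λ.(λ.(λ.λ.λ.0) (λ.λ.λ.1) 1) ((λ.λ.1 2) (λ.0))) (λ.λ.0 1)
  [1] (λ.(λ.λ.λ.0) (λ.λ.λ.1) (λ.λ.0 1)) ((λ.λ.1 (λ.λ.0 1)) (λ.0))
  [2] (λ.λ.λ.0) (λ.λ.λ.1) (λ.λ.0 1)
  [3] (λ.λ.0) (λ.λ.0 1)

Answer: after 3 steps: (λ.λ.0) (λ.λ.0 1)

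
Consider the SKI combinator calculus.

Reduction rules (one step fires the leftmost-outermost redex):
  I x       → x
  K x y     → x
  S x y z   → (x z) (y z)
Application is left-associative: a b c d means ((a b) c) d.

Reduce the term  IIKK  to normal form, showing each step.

Answer: normal form = KK  (in 2 steps)

Derivation:
  start: IIKK
  step 1: IKK
  step 2: KK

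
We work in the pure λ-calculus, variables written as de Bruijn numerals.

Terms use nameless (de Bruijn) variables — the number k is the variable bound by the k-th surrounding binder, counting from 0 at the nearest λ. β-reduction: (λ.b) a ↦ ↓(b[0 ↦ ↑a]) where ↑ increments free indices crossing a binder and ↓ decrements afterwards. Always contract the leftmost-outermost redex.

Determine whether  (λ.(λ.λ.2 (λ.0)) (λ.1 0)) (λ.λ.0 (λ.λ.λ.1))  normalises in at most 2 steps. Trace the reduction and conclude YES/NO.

Answer: NO — after 2 steps the term is λ.(λ.λ.0 (λ.λ.λ.1)) (λ.0), not yet normal

Derivation:
  start: (λ.(λ.λ.2 (λ.0)) (λ.1 0)) (λ.λ.0 (λ.λ.λ.1))
  [1] (λ.λ.(λ.λ.0 (λ.λ.λ.1)) (λ.0)) (λ.(λ.λ.0 (λ.λ.λ.1)) 0)
  [2] λ.(λ.λ.0 (λ.λ.λ.1)) (λ.0)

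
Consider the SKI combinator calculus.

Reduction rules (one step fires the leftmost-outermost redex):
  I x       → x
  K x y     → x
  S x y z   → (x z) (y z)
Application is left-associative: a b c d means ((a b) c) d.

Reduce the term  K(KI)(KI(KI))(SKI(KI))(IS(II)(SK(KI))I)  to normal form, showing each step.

Answer: normal form = I  (in 10 steps)

Working:
  start: K(KI)(KI(KI))(SKI(KI))(IS(II)(SK(KI))I)
  [1] KI(SKI(KI))(IS(II)(SK(KI))I)
  [2] I(IS(II)(SK(KI))I)
  [3] IS(II)(SK(KI))I
  [4] S(II)(SK(KI))I
  [5] III(SK(KI)I)
  [6] II(SK(KI)I)
  [7] I(SK(KI)I)
  [8] SK(KI)I
  [9] KI(KII)
  [10] I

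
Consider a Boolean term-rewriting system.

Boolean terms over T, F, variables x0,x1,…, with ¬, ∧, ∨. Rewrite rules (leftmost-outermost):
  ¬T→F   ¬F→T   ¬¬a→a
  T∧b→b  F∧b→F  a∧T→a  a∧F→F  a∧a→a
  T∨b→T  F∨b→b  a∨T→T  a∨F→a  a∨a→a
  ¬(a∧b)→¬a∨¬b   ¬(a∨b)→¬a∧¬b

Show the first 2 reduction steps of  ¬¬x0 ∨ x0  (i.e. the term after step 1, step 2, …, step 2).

  start: ¬¬x0 ∨ x0
  step 1: x0 ∨ x0
  step 2: x0

Answer: after 2 steps: x0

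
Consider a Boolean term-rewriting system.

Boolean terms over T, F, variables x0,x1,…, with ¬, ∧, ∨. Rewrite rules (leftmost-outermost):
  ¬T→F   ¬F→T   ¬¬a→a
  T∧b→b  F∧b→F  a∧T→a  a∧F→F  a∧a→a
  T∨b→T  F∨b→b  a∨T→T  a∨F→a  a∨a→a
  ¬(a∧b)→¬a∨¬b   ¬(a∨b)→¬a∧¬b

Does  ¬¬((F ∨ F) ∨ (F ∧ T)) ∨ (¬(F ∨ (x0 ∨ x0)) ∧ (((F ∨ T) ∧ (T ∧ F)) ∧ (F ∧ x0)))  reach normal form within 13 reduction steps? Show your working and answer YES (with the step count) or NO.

Answer: NO — after 13 steps the term is ¬x0 ∧ (F ∧ (F ∧ x0)), not yet normal

Derivation:
  start: ¬¬((F ∨ F) ∨ (F ∧ T)) ∨ (¬(F ∨ (x0 ∨ x0)) ∧ (((F ∨ T) ∧ (T ∧ F)) ∧ (F ∧ x0)))
  step 1: ((F ∨ F) ∨ (F ∧ T)) ∨ (¬(F ∨ (x0 ∨ x0)) ∧ (((F ∨ T) ∧ (T ∧ F)) ∧ (F ∧ x0)))
  step 2: (F ∨ (F ∧ T)) ∨ (¬(F ∨ (x0 ∨ x0)) ∧ (((F ∨ T) ∧ (T ∧ F)) ∧ (F ∧ x0)))
  step 3: (F ∧ T) ∨ (¬(F ∨ (x0 ∨ x0)) ∧ (((F ∨ T) ∧ (T ∧ F)) ∧ (F ∧ x0)))
  step 4: F ∨ (¬(F ∨ (x0 ∨ x0)) ∧ (((F ∨ T) ∧ (T ∧ F)) ∧ (F ∧ x0)))
  step 5: ¬(F ∨ (x0 ∨ x0)) ∧ (((F ∨ T) ∧ (T ∧ F)) ∧ (F ∧ x0))
  step 6: (¬F ∧ ¬(x0 ∨ x0)) ∧ (((F ∨ T) ∧ (T ∧ F)) ∧ (F ∧ x0))
  step 7: (T ∧ ¬(x0 ∨ x0)) ∧ (((F ∨ T) ∧ (T ∧ F)) ∧ (F ∧ x0))
  step 8: ¬(x0 ∨ x0) ∧ (((F ∨ T) ∧ (T ∧ F)) ∧ (F ∧ x0))
  step 9: (¬x0 ∧ ¬x0) ∧ (((F ∨ T) ∧ (T ∧ F)) ∧ (F ∧ x0))
  step 10: ¬x0 ∧ (((F ∨ T) ∧ (T ∧ F)) ∧ (F ∧ x0))
  step 11: ¬x0 ∧ ((T ∧ (T ∧ F)) ∧ (F ∧ x0))
  step 12: ¬x0 ∧ ((T ∧ F) ∧ (F ∧ x0))
  step 13: ¬x0 ∧ (F ∧ (F ∧ x0))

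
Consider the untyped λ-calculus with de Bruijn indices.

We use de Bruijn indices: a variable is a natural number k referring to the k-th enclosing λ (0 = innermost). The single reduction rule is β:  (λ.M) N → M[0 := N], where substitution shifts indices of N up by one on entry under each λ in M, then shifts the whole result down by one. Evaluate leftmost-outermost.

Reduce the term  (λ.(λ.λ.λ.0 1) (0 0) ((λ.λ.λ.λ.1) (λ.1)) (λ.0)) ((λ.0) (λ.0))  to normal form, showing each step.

Answer: normal form = λ.λ.λ.1  (in 6 steps)

Reduction:
  start: (λ.(λ.λ.λ.0 1) (0 0) ((λ.λ.λ.λ.1) (λ.1)) (λ.0)) ((λ.0) (λ.0))
  step 1: (λ.λ.λ.0 1) ((λ.0) (λ.0) ((λ.0) (λ.0))) ((λ.λ.λ.λ.1) (λ.(λ.0) (λ.0))) (λ.0)
  step 2: (λ.λ.0 1) ((λ.λ.λ.λ.1) (λ.(λ.0) (λ.0))) (λ.0)
  step 3: (λ.0 ((λ.λ.λ.λ.1) (λ.(λ.0) (λ.0)))) (λ.0)
  step 4: (λ.0) ((λ.λ.λ.λ.1) (λ.(λ.0) (λ.0)))
  step 5: (λ.λ.λ.λ.1) (λ.(λ.0) (λ.0))
  step 6: λ.λ.λ.1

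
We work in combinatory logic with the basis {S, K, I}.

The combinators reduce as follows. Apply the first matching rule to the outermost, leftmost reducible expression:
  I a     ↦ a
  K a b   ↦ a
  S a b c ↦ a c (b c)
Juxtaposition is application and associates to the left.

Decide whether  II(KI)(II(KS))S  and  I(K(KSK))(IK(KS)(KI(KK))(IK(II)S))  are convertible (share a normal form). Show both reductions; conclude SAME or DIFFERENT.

Answer: SAME — A ⇓ S, B ⇓ S

Reduction:
Term A:
  start: II(KI)(II(KS))S
  →1  I(KI)(II(KS))S
  →2  KI(II(KS))S
  →3  IS
  →4  S

Term B:
  start: I(K(KSK))(IK(KS)(KI(KK))(IK(II)S))
  →1  K(KSK)(IK(KS)(KI(KK))(IK(II)S))
  →2  KSK
  →3  S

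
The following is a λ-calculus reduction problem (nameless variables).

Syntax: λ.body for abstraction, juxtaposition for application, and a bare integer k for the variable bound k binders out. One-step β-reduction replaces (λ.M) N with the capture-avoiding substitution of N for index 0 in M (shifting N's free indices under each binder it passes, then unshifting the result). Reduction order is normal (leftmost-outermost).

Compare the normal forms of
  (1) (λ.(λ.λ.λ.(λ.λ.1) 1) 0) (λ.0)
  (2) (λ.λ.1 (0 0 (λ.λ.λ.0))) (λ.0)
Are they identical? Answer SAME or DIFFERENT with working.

Term A:
  start: (λ.(λ.λ.λ.(λ.λ.1) 1) 0) (λ.0)
  [1] (λ.λ.λ.(λ.λ.1) 1) (λ.0)
  [2] λ.λ.(λ.λ.1) 1
  [3] λ.λ.λ.2

Term B:
  start: (λ.λ.1 (0 0 (λ.λ.λ.0))) (λ.0)
  [1] λ.(λ.0) (0 0 (λ.λ.λ.0))
  [2] λ.0 0 (λ.λ.λ.0)

Answer: DIFFERENT — A ⇓ λ.λ.λ.2, B ⇓ λ.0 0 (λ.λ.λ.0)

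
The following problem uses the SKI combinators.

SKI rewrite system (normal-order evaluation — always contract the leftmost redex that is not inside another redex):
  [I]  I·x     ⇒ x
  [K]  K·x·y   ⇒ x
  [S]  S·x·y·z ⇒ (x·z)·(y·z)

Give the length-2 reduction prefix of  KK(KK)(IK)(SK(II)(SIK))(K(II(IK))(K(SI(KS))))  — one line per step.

Answer: after 2 steps: IK(K(II(IK))(K(SI(KS))))

Reduction:
  start: KK(KK)(IK)(SK(II)(SIK))(K(II(IK))(K(SI(KS))))
  [1] K(IK)(SK(II)(SIK))(K(II(IK))(K(SI(KS))))
  [2] IK(K(II(IK))(K(SI(KS))))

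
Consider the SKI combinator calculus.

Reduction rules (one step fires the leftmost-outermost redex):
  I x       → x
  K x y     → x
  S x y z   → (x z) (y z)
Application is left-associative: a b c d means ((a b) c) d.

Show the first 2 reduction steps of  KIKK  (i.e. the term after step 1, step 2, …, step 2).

  start: KIKK
  step 1: IK
  step 2: K

Answer: after 2 steps: K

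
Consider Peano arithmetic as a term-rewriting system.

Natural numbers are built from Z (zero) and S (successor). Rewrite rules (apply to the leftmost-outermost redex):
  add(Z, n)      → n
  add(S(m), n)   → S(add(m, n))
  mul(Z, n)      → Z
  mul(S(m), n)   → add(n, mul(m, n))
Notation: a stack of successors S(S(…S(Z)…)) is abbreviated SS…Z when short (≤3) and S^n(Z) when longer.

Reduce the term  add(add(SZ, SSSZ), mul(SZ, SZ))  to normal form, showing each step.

Answer: normal form = S^5(Z)  (in 11 steps)

Reduction:
  start: add(add(SZ, SSSZ), mul(SZ, SZ))
  →1  add(S(add(Z, SSSZ)), mul(SZ, SZ))
  →2  S(add(add(Z, SSSZ), mul(SZ, SZ)))
  →3  S(add(SSSZ, mul(SZ, SZ)))
  →4  S(S(add(SSZ, mul(SZ, SZ))))
  →5  S(S(S(add(SZ, mul(SZ, SZ)))))
  →6  S(S(S(S(add(Z, mul(SZ, SZ))))))
  →7  S(S(S(S(mul(SZ, SZ)))))
  →8  S(S(S(S(add(SZ, mul(Z, SZ))))))
  →9  S(S(S(S(S(add(Z, mul(Z, SZ)))))))
  →10  S(S(S(S(S(mul(Z, SZ))))))
  →11  S^5(Z)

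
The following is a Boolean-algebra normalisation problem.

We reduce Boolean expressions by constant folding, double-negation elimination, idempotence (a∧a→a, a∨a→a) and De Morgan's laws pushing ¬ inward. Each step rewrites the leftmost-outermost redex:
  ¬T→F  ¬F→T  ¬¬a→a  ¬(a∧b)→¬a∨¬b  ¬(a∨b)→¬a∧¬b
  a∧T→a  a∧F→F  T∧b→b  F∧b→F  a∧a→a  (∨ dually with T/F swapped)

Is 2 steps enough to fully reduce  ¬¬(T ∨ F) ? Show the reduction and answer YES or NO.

Answer: YES — reaches normal form T in 2 ≤ 2 steps

Reduction:
  start: ¬¬(T ∨ F)
  →1  T ∨ F
  →2  T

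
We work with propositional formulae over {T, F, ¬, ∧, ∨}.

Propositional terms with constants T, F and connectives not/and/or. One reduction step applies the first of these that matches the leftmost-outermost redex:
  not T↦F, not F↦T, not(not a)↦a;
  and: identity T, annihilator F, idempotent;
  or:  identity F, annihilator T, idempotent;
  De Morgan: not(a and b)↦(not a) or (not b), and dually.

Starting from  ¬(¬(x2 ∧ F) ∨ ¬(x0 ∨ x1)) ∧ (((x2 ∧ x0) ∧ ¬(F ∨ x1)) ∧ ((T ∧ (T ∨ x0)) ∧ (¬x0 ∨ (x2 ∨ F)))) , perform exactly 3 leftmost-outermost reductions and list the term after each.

  start: ¬(¬(x2 ∧ F) ∨ ¬(x0 ∨ x1)) ∧ (((x2 ∧ x0) ∧ ¬(F ∨ x1)) ∧ ((T ∧ (T ∨ x0)) ∧ (¬x0 ∨ (x2 ∨ F))))
  step 1: (¬¬(x2 ∧ F) ∧ ¬¬(x0 ∨ x1)) ∧ (((x2 ∧ x0) ∧ ¬(F ∨ x1)) ∧ ((T ∧ (T ∨ x0)) ∧ (¬x0 ∨ (x2 ∨ F))))
  step 2: ((x2 ∧ F) ∧ ¬¬(x0 ∨ x1)) ∧ (((x2 ∧ x0) ∧ ¬(F ∨ x1)) ∧ ((T ∧ (T ∨ x0)) ∧ (¬x0 ∨ (x2 ∨ F))))
  step 3: (F ∧ ¬¬(x0 ∨ x1)) ∧ (((x2 ∧ x0) ∧ ¬(F ∨ x1)) ∧ ((T ∧ (T ∨ x0)) ∧ (¬x0 ∨ (x2 ∨ F))))

Answer: after 3 steps: (F ∧ ¬¬(x0 ∨ x1)) ∧ (((x2 ∧ x0) ∧ ¬(F ∨ x1)) ∧ ((T ∧ (T ∨ x0)) ∧ (¬x0 ∨ (x2 ∨ F))))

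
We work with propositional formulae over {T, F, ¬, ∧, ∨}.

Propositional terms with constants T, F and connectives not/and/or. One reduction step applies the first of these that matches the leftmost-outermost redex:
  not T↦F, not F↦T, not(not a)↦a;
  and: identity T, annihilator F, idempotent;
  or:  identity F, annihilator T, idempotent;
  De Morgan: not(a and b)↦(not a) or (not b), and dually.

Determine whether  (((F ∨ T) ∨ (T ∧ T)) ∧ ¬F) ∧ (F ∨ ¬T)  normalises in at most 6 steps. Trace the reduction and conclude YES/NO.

  start: (((F ∨ T) ∨ (T ∧ T)) ∧ ¬F) ∧ (F ∨ ¬T)
  step 1: ((T ∨ (T ∧ T)) ∧ ¬F) ∧ (F ∨ ¬T)
  step 2: (T ∧ ¬F) ∧ (F ∨ ¬T)
  step 3: ¬F ∧ (F ∨ ¬T)
  step 4: T ∧ (F ∨ ¬T)
  step 5: F ∨ ¬T
  step 6: ¬T

Answer: NO — after 6 steps the term is ¬T, not yet normal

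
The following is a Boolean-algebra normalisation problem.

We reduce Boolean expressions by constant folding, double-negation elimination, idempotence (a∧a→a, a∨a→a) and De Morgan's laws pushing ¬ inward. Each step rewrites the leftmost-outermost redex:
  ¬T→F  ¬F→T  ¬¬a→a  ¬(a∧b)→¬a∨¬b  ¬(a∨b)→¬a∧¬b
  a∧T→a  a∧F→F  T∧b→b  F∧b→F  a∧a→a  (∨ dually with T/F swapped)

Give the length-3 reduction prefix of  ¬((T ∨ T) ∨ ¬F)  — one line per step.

Answer: after 3 steps: ¬T ∧ ¬¬F

Working:
  start: ¬((T ∨ T) ∨ ¬F)
  step 1: ¬(T ∨ T) ∧ ¬¬F
  step 2: (¬T ∧ ¬T) ∧ ¬¬F
  step 3: ¬T ∧ ¬¬F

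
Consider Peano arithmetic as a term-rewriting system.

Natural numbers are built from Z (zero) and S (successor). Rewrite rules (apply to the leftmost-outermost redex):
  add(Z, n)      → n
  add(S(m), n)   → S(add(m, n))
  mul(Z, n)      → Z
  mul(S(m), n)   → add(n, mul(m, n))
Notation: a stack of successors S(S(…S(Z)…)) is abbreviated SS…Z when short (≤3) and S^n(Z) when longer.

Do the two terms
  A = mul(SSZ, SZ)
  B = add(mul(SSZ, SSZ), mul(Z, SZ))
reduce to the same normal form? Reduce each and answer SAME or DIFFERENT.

Term A:
  start: mul(SSZ, SZ)
  [1] add(SZ, mul(SZ, SZ))
  [2] S(add(Z, mul(SZ, SZ)))
  [3] S(mul(SZ, SZ))
  [4] S(add(SZ, mul(Z, SZ)))
  [5] S(S(add(Z, mul(Z, SZ))))
  [6] S(S(mul(Z, SZ)))
  [7] SSZ

Term B:
  start: add(mul(SSZ, SSZ), mul(Z, SZ))
  [1] add(add(SSZ, mul(SZ, SSZ)), mul(Z, SZ))
  [2] add(S(add(SZ, mul(SZ, SSZ))), mul(Z, SZ))
  [3] S(add(add(SZ, mul(SZ, SSZ)), mul(Z, SZ)))
  [4] S(add(S(add(Z, mul(SZ, SSZ))), mul(Z, SZ)))
  [5] S(S(add(add(Z, mul(SZ, SSZ)), mul(Z, SZ))))
  [6] S(S(add(mul(SZ, SSZ), mul(Z, SZ))))
  [7] S(S(add(add(SSZ, mul(Z, SSZ)), mul(Z, SZ))))
  [8] S(S(add(S(add(SZ, mul(Z, SSZ))), mul(Z, SZ))))
  [9] S(S(S(add(add(SZ, mul(Z, SSZ)), mul(Z, SZ)))))
  [10] S(S(S(add(S(add(Z, mul(Z, SSZ))), mul(Z, SZ)))))
  [11] S(S(S(S(add(add(Z, mul(Z, SSZ)), mul(Z, SZ))))))
  [12] S(S(S(S(add(mul(Z, SSZ), mul(Z, SZ))))))
  [13] S(S(S(S(add(Z, mul(Z, SZ))))))
  [14] S(S(S(S(mul(Z, SZ)))))
  [15] S^4(Z)

Answer: DIFFERENT — A ⇓ SSZ, B ⇓ S^4(Z)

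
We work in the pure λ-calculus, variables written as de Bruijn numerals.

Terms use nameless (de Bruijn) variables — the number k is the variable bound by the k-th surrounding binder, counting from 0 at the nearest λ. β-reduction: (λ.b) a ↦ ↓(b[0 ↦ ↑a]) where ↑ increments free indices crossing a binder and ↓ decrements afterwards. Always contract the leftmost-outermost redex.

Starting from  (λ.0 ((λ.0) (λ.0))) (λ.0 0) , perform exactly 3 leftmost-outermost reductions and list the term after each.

  start: (λ.0 ((λ.0) (λ.0))) (λ.0 0)
  →1  (λ.0 0) ((λ.0) (λ.0))
  →2  (λ.0) (λ.0) ((λ.0) (λ.0))
  →3  (λ.0) ((λ.0) (λ.0))

Answer: after 3 steps: (λ.0) ((λ.0) (λ.0))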